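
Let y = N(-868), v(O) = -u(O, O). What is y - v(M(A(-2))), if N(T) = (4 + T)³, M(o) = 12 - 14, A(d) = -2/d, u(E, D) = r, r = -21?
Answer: -644972565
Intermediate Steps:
u(E, D) = -21
M(o) = -2
v(O) = 21 (v(O) = -1*(-21) = 21)
y = -644972544 (y = (4 - 868)³ = (-864)³ = -644972544)
y - v(M(A(-2))) = -644972544 - 1*21 = -644972544 - 21 = -644972565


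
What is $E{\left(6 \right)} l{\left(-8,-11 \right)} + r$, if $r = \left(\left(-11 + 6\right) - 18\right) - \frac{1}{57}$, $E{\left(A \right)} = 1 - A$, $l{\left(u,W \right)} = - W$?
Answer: $- \frac{4447}{57} \approx -78.018$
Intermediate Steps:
$r = - \frac{1312}{57}$ ($r = \left(-5 - 18\right) - \frac{1}{57} = -23 - \frac{1}{57} = - \frac{1312}{57} \approx -23.018$)
$E{\left(6 \right)} l{\left(-8,-11 \right)} + r = \left(1 - 6\right) \left(\left(-1\right) \left(-11\right)\right) - \frac{1312}{57} = \left(1 - 6\right) 11 - \frac{1312}{57} = \left(-5\right) 11 - \frac{1312}{57} = -55 - \frac{1312}{57} = - \frac{4447}{57}$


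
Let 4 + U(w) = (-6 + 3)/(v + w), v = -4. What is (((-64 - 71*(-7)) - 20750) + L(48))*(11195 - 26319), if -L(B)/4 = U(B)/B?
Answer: 40559531857/132 ≈ 3.0727e+8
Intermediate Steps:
U(w) = -4 - 3/(-4 + w) (U(w) = -4 + (-6 + 3)/(-4 + w) = -4 - 3/(-4 + w))
L(B) = -4*(13 - 4*B)/(B*(-4 + B)) (L(B) = -4*(13 - 4*B)/(-4 + B)/B = -4*(13 - 4*B)/(B*(-4 + B)))
(((-64 - 71*(-7)) - 20750) + L(48))*(11195 - 26319) = (((-64 - 71*(-7)) - 20750) + 4*(-13 + 4*48)/(48*(-4 + 48)))*(11195 - 26319) = (((-64 + 497) - 20750) + 4*(1/48)*(-13 + 192)/44)*(-15124) = ((433 - 20750) + 4*(1/48)*(1/44)*179)*(-15124) = (-20317 + 179/528)*(-15124) = -10727197/528*(-15124) = 40559531857/132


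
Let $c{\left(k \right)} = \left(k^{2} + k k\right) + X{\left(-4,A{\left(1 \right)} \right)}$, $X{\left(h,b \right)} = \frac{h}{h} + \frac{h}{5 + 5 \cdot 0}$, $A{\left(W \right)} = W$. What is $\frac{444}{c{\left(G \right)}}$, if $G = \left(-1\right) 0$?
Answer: $2220$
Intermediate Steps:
$G = 0$
$X{\left(h,b \right)} = 1 + \frac{h}{5}$ ($X{\left(h,b \right)} = 1 + \frac{h}{5 + 0} = 1 + \frac{h}{5}$)
$c{\left(k \right)} = \frac{1}{5} + 2 k^{2}$ ($c{\left(k \right)} = \left(k^{2} + k k\right) + \left(1 + \frac{1}{5} \left(-4\right)\right) = \left(k^{2} + k^{2}\right) + \left(1 - \frac{4}{5}\right) = 2 k^{2} + \frac{1}{5} = \frac{1}{5} + 2 k^{2}$)
$\frac{444}{c{\left(G \right)}} = \frac{444}{\frac{1}{5} + 2 \cdot 0^{2}} = \frac{444}{\frac{1}{5} + 2 \cdot 0} = \frac{444}{\frac{1}{5} + 0} = 444 \frac{1}{\frac{1}{5}} = 444 \cdot 5 = 2220$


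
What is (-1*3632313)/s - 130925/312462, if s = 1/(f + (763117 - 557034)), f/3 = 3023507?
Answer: -10528572477715288949/312462 ≈ -3.3696e+13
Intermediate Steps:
f = 9070521 (f = 3*3023507 = 9070521)
s = 1/9276604 (s = 1/(9070521 + (763117 - 557034)) = 1/(9070521 + 206083) = 1/9276604 ≈ 1.0780e-7)
(-1*3632313)/s - 130925/312462 = (-1*3632313)/(1/9276604) - 130925/312462 = -3632313*9276604 - 130925*1/312462 = -33695529305052 - 130925/312462 = -10528572477715288949/312462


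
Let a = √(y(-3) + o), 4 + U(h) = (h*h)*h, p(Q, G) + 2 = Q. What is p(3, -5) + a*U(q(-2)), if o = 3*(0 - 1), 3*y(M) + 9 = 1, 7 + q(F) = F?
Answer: 1 - 733*I*√51/3 ≈ 1.0 - 1744.9*I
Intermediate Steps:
p(Q, G) = -2 + Q
q(F) = -7 + F
y(M) = -8/3 (y(M) = -3 + (⅓)*1 = -3 + ⅓ = -8/3)
U(h) = -4 + h³ (U(h) = -4 + (h*h)*h = -4 + h²*h = -4 + h³)
o = -3 (o = 3*(-1) = -3)
a = I*√51/3 (a = √(-8/3 - 3) = √(-17/3) = I*√51/3 ≈ 2.3805*I)
p(3, -5) + a*U(q(-2)) = (-2 + 3) + (I*√51/3)*(-4 + (-7 - 2)³) = 1 + (I*√51/3)*(-4 + (-9)³) = 1 + (I*√51/3)*(-4 - 729) = 1 + (I*√51/3)*(-733) = 1 - 733*I*√51/3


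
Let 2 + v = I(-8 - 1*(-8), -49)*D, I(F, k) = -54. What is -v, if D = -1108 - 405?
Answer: -81700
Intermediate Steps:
D = -1513
v = 81700 (v = -2 - 54*(-1513) = -2 + 81702 = 81700)
-v = -1*81700 = -81700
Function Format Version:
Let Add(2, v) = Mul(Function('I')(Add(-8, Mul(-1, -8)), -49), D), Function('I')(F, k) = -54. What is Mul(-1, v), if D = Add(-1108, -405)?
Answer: -81700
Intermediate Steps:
D = -1513
v = 81700 (v = Add(-2, Mul(-54, -1513)) = Add(-2, 81702) = 81700)
Mul(-1, v) = Mul(-1, 81700) = -81700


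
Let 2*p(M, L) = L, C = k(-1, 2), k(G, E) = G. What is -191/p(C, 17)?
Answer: -382/17 ≈ -22.471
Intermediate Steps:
C = -1
p(M, L) = L/2
-191/p(C, 17) = -191/((½)*17) = -191/17/2 = -191*2/17 = -382/17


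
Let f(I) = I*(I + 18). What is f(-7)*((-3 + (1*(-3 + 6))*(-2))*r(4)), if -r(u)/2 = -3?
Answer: 4158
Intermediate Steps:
r(u) = 6 (r(u) = -2*(-3) = 6)
f(I) = I*(18 + I)
f(-7)*((-3 + (1*(-3 + 6))*(-2))*r(4)) = (-7*(18 - 7))*((-3 + (1*(-3 + 6))*(-2))*6) = (-7*11)*((-3 + (1*3)*(-2))*6) = -77*(-3 + 3*(-2))*6 = -77*(-3 - 6)*6 = -(-693)*6 = -77*(-54) = 4158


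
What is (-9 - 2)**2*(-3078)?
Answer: -372438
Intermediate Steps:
(-9 - 2)**2*(-3078) = (-11)**2*(-3078) = 121*(-3078) = -372438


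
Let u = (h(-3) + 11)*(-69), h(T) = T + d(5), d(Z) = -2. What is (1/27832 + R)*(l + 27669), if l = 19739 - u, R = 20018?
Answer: 13321797901047/13916 ≈ 9.5730e+8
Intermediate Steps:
h(T) = -2 + T (h(T) = T - 2 = -2 + T)
u = -414 (u = ((-2 - 3) + 11)*(-69) = (-5 + 11)*(-69) = 6*(-69) = -414)
l = 20153 (l = 19739 - 1*(-414) = 19739 + 414 = 20153)
(1/27832 + R)*(l + 27669) = (1/27832 + 20018)*(20153 + 27669) = (1/27832 + 20018)*47822 = (557140977/27832)*47822 = 13321797901047/13916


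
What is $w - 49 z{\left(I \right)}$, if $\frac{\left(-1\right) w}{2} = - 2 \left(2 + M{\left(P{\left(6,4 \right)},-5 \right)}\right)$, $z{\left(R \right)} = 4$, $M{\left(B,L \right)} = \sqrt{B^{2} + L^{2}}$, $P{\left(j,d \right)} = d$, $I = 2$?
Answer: $-188 + 4 \sqrt{41} \approx -162.39$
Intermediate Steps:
$w = 8 + 4 \sqrt{41}$ ($w = - 2 \left(- 2 \left(2 + \sqrt{4^{2} + \left(-5\right)^{2}}\right)\right) = - 2 \left(- 2 \left(2 + \sqrt{16 + 25}\right)\right) = - 2 \left(- 2 \left(2 + \sqrt{41}\right)\right) = - 2 \left(-4 - 2 \sqrt{41}\right) = 8 + 4 \sqrt{41} \approx 33.612$)
$w - 49 z{\left(I \right)} = \left(8 + 4 \sqrt{41}\right) - 196 = -188 + 4 \sqrt{41}$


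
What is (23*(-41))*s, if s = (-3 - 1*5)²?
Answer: -60352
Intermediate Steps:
s = 64 (s = (-3 - 5)² = (-8)² = 64)
(23*(-41))*s = (23*(-41))*64 = -943*64 = -60352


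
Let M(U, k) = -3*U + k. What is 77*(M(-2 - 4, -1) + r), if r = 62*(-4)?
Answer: -17787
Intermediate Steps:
r = -248
M(U, k) = k - 3*U
77*(M(-2 - 4, -1) + r) = 77*((-1 - 3*(-2 - 4)) - 248) = 77*((-1 - 3*(-6)) - 248) = 77*((-1 + 18) - 248) = 77*(17 - 248) = 77*(-231) = -17787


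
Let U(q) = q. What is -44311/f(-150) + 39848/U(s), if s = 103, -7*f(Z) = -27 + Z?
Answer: -24895135/18231 ≈ -1365.5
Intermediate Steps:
f(Z) = 27/7 - Z/7 (f(Z) = -(-27 + Z)/7 = 27/7 - Z/7)
-44311/f(-150) + 39848/U(s) = -44311/(27/7 - ⅐*(-150)) + 39848/103 = -44311/(27/7 + 150/7) + 39848*(1/103) = -44311/177/7 + 39848/103 = -44311*7/177 + 39848/103 = -310177/177 + 39848/103 = -24895135/18231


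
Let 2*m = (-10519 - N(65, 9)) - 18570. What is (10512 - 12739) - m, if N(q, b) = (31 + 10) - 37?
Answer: 24639/2 ≈ 12320.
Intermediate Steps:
N(q, b) = 4 (N(q, b) = 41 - 37 = 4)
m = -29093/2 (m = ((-10519 - 1*4) - 18570)/2 = ((-10519 - 4) - 18570)/2 = (-10523 - 18570)/2 = (1/2)*(-29093) = -29093/2 ≈ -14547.)
(10512 - 12739) - m = (10512 - 12739) - 1*(-29093/2) = -2227 + 29093/2 = 24639/2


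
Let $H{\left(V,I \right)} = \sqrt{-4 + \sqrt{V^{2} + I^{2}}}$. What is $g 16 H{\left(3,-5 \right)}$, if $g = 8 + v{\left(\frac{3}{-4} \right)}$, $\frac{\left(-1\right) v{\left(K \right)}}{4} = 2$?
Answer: $0$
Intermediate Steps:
$v{\left(K \right)} = -8$ ($v{\left(K \right)} = \left(-4\right) 2 = -8$)
$H{\left(V,I \right)} = \sqrt{-4 + \sqrt{I^{2} + V^{2}}}$
$g = 0$ ($g = 8 - 8 = 0$)
$g 16 H{\left(3,-5 \right)} = 0 \cdot 16 \sqrt{-4 + \sqrt{\left(-5\right)^{2} + 3^{2}}} = 0 \sqrt{-4 + \sqrt{25 + 9}} = 0 \sqrt{-4 + \sqrt{34}} = 0$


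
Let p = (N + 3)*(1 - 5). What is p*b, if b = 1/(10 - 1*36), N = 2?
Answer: 10/13 ≈ 0.76923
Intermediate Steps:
p = -20 (p = (2 + 3)*(1 - 5) = 5*(-4) = -20)
b = -1/26 (b = 1/(10 - 36) = 1/(-26) = -1/26 ≈ -0.038462)
p*b = -20*(-1/26) = 10/13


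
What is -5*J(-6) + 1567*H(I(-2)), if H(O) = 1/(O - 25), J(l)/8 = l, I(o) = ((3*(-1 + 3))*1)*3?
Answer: 113/7 ≈ 16.143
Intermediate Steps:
I(o) = 18 (I(o) = ((3*2)*1)*3 = (6*1)*3 = 6*3 = 18)
J(l) = 8*l
H(O) = 1/(-25 + O)
-5*J(-6) + 1567*H(I(-2)) = -40*(-6) + 1567/(-25 + 18) = -5*(-48) + 1567/(-7) = 240 + 1567*(-⅐) = 240 - 1567/7 = 113/7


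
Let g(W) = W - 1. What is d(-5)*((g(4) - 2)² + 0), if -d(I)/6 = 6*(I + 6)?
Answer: -36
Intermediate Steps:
g(W) = -1 + W
d(I) = -216 - 36*I (d(I) = -36*(I + 6) = -36*(6 + I) = -6*(36 + 6*I) = -216 - 36*I)
d(-5)*((g(4) - 2)² + 0) = (-216 - 36*(-5))*(((-1 + 4) - 2)² + 0) = (-216 + 180)*((3 - 2)² + 0) = -36*(1² + 0) = -36*(1 + 0) = -36*1 = -36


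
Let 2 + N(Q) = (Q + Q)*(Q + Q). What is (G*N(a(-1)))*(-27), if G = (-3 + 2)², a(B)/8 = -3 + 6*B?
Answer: -559818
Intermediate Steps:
a(B) = -24 + 48*B (a(B) = 8*(-3 + 6*B) = -24 + 48*B)
N(Q) = -2 + 4*Q² (N(Q) = -2 + (Q + Q)*(Q + Q) = -2 + (2*Q)*(2*Q) = -2 + 4*Q²)
G = 1 (G = (-1)² = 1)
(G*N(a(-1)))*(-27) = (1*(-2 + 4*(-24 + 48*(-1))²))*(-27) = (1*(-2 + 4*(-24 - 48)²))*(-27) = (1*(-2 + 4*(-72)²))*(-27) = (1*(-2 + 4*5184))*(-27) = (1*(-2 + 20736))*(-27) = (1*20734)*(-27) = 20734*(-27) = -559818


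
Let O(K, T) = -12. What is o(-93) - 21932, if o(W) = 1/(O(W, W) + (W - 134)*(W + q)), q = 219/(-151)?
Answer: -70964538833/3235662 ≈ -21932.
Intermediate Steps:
q = -219/151 (q = 219*(-1/151) = -219/151 ≈ -1.4503)
o(W) = 1/(-12 + (-134 + W)*(-219/151 + W)) (o(W) = 1/(-12 + (W - 134)*(W - 219/151)) = 1/(-12 + (-134 + W)*(-219/151 + W)))
o(-93) - 21932 = 151/(27534 - 20453*(-93) + 151*(-93)²) - 21932 = 151/(27534 + 1902129 + 151*8649) - 21932 = 151/(27534 + 1902129 + 1305999) - 21932 = 151/3235662 - 21932 = -70964538833/3235662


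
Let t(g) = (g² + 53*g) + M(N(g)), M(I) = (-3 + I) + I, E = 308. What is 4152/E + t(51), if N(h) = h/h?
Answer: 409369/77 ≈ 5316.5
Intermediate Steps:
N(h) = 1
M(I) = -3 + 2*I
t(g) = -1 + g² + 53*g (t(g) = (g² + 53*g) + (-3 + 2*1) = (g² + 53*g) + (-3 + 2) = (g² + 53*g) - 1 = -1 + g² + 53*g)
4152/E + t(51) = 4152/308 + (-1 + 51² + 53*51) = 4152*(1/308) + (-1 + 2601 + 2703) = 1038/77 + 5303 = 409369/77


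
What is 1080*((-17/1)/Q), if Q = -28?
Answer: 4590/7 ≈ 655.71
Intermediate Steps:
1080*((-17/1)/Q) = 1080*(-17/1/(-28)) = 1080*(-17*1*(-1/28)) = 1080*(-17*(-1/28)) = 1080*(17/28) = 4590/7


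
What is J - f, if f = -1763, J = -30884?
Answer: -29121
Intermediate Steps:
J - f = -30884 - 1*(-1763) = -30884 + 1763 = -29121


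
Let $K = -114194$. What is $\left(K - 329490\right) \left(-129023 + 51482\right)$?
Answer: $34403701044$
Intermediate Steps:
$\left(K - 329490\right) \left(-129023 + 51482\right) = \left(-114194 - 329490\right) \left(-129023 + 51482\right) = \left(-443684\right) \left(-77541\right) = 34403701044$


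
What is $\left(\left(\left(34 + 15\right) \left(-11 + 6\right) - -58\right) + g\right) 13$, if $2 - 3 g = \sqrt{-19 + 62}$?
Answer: $- \frac{7267}{3} - \frac{13 \sqrt{43}}{3} \approx -2450.8$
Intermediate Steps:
$g = \frac{2}{3} - \frac{\sqrt{43}}{3}$ ($g = \frac{2}{3} - \frac{\sqrt{-19 + 62}}{3} = \frac{2}{3} - \frac{\sqrt{43}}{3} \approx -1.5191$)
$\left(\left(\left(34 + 15\right) \left(-11 + 6\right) - -58\right) + g\right) 13 = \left(\left(\left(34 + 15\right) \left(-11 + 6\right) - -58\right) + \left(\frac{2}{3} - \frac{\sqrt{43}}{3}\right)\right) 13 = \left(\left(49 \left(-5\right) + 58\right) + \left(\frac{2}{3} - \frac{\sqrt{43}}{3}\right)\right) 13 = \left(\left(-245 + 58\right) + \left(\frac{2}{3} - \frac{\sqrt{43}}{3}\right)\right) 13 = \left(-187 + \left(\frac{2}{3} - \frac{\sqrt{43}}{3}\right)\right) 13 = \left(- \frac{559}{3} - \frac{\sqrt{43}}{3}\right) 13 = - \frac{7267}{3} - \frac{13 \sqrt{43}}{3}$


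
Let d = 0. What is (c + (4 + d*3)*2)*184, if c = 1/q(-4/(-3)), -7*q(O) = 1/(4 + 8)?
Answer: -13984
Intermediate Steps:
q(O) = -1/84 (q(O) = -1/(7*(4 + 8)) = -1/7/12 = -1/7*1/12 = -1/84)
c = -84 (c = 1/(-1/84) = -84)
(c + (4 + d*3)*2)*184 = (-84 + (4 + 0*3)*2)*184 = (-84 + (4 + 0)*2)*184 = (-84 + 4*2)*184 = (-84 + 8)*184 = -76*184 = -13984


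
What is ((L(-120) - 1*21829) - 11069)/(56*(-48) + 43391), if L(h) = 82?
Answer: -32816/40703 ≈ -0.80623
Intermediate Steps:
((L(-120) - 1*21829) - 11069)/(56*(-48) + 43391) = ((82 - 1*21829) - 11069)/(56*(-48) + 43391) = ((82 - 21829) - 11069)/(-2688 + 43391) = (-21747 - 11069)/40703 = -32816*1/40703 = -32816/40703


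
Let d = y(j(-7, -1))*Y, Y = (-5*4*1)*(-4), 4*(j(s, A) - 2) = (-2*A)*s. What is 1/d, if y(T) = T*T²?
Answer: -1/270 ≈ -0.0037037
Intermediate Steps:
j(s, A) = 2 - A*s/2 (j(s, A) = 2 + ((-2*A)*s)/4 = 2 + (-2*A*s)/4 = 2 - A*s/2)
y(T) = T³
Y = 80 (Y = -20*1*(-4) = -20*(-4) = 80)
d = -270 (d = (2 - ½*(-1)*(-7))³*80 = (2 - 7/2)³*80 = (-3/2)³*80 = -27/8*80 = -270)
1/d = 1/(-270) = -1/270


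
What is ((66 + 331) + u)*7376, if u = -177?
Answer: 1622720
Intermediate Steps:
((66 + 331) + u)*7376 = ((66 + 331) - 177)*7376 = (397 - 177)*7376 = 220*7376 = 1622720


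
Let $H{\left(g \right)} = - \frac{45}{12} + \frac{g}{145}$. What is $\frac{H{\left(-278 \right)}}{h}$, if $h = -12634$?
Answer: $\frac{3287}{7327720} \approx 0.00044857$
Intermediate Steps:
$H{\left(g \right)} = - \frac{15}{4} + \frac{g}{145}$ ($H{\left(g \right)} = \left(-45\right) \frac{1}{12} + g \frac{1}{145} = - \frac{15}{4} + \frac{g}{145}$)
$\frac{H{\left(-278 \right)}}{h} = \frac{- \frac{15}{4} + \frac{1}{145} \left(-278\right)}{-12634} = \left(- \frac{15}{4} - \frac{278}{145}\right) \left(- \frac{1}{12634}\right) = \left(- \frac{3287}{580}\right) \left(- \frac{1}{12634}\right) = \frac{3287}{7327720}$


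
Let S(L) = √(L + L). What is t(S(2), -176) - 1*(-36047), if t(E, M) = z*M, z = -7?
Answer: 37279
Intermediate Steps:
S(L) = √2*√L (S(L) = √(2*L) = √2*√L)
t(E, M) = -7*M
t(S(2), -176) - 1*(-36047) = -7*(-176) - 1*(-36047) = 1232 + 36047 = 37279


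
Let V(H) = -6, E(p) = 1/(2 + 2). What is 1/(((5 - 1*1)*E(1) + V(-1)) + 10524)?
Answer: 1/10519 ≈ 9.5066e-5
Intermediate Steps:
E(p) = ¼ (E(p) = 1/4 = ¼)
1/(((5 - 1*1)*E(1) + V(-1)) + 10524) = 1/(((5 - 1*1)*(¼) - 6) + 10524) = 1/(((5 - 1)*(¼) - 6) + 10524) = 1/((4*(¼) - 6) + 10524) = 1/((1 - 6) + 10524) = 1/(-5 + 10524) = 1/10519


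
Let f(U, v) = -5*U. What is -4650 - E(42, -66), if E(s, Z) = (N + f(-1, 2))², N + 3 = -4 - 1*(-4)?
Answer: -4654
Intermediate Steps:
N = -3 (N = -3 + (-4 - 1*(-4)) = -3 + (-4 + 4) = -3 + 0 = -3)
E(s, Z) = 4 (E(s, Z) = (-3 - 5*(-1))² = (-3 + 5)² = 2² = 4)
-4650 - E(42, -66) = -4650 - 1*4 = -4650 - 4 = -4654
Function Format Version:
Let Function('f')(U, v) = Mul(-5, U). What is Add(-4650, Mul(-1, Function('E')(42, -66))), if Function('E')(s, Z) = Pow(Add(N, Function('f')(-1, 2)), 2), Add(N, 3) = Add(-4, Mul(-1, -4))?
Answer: -4654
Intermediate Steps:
N = -3 (N = Add(-3, Add(-4, Mul(-1, -4))) = Add(-3, Add(-4, 4)) = Add(-3, 0) = -3)
Function('E')(s, Z) = 4 (Function('E')(s, Z) = Pow(Add(-3, Mul(-5, -1)), 2) = Pow(Add(-3, 5), 2) = Pow(2, 2) = 4)
Add(-4650, Mul(-1, Function('E')(42, -66))) = Add(-4650, Mul(-1, 4)) = Add(-4650, -4) = -4654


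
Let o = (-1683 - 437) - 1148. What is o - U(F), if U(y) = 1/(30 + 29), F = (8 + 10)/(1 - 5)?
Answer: -192813/59 ≈ -3268.0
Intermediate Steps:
F = -9/2 (F = 18/(-4) = 18*(-¼) = -9/2 ≈ -4.5000)
U(y) = 1/59
o = -3268 (o = -2120 - 1148 = -3268)
o - U(F) = -3268 - 1*1/59 = -3268 - 1/59 = -192813/59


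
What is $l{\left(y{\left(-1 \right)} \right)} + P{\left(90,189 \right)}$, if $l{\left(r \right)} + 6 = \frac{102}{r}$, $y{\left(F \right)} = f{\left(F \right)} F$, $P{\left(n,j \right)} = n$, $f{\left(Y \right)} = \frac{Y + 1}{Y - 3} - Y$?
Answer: $-18$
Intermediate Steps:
$f{\left(Y \right)} = - Y + \frac{1 + Y}{-3 + Y}$ ($f{\left(Y \right)} = \frac{1 + Y}{-3 + Y} - Y = - Y + \frac{1 + Y}{-3 + Y}$)
$y{\left(F \right)} = \frac{F \left(1 - F^{2} + 4 F\right)}{-3 + F}$ ($y{\left(F \right)} = \frac{1 - F^{2} + 4 F}{-3 + F} F = \frac{F \left(1 - F^{2} + 4 F\right)}{-3 + F}$)
$l{\left(r \right)} = -6 + \frac{102}{r}$
$l{\left(y{\left(-1 \right)} \right)} + P{\left(90,189 \right)} = \left(-6 + \frac{102}{\left(-1\right) \frac{1}{-3 - 1} \left(1 - \left(-1\right)^{2} + 4 \left(-1\right)\right)}\right) + 90 = \left(-6 + \frac{102}{\left(-1\right) \frac{1}{-4} \left(1 - 1 - 4\right)}\right) + 90 = \left(-6 + \frac{102}{\left(-1\right) \left(- \frac{1}{4}\right) \left(1 - 1 - 4\right)}\right) + 90 = \left(-6 + \frac{102}{\left(-1\right) \left(- \frac{1}{4}\right) \left(-4\right)}\right) + 90 = \left(-6 + \frac{102}{-1}\right) + 90 = \left(-6 + 102 \left(-1\right)\right) + 90 = \left(-6 - 102\right) + 90 = -108 + 90 = -18$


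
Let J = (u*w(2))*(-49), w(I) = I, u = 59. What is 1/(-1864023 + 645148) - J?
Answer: 7047535249/1218875 ≈ 5782.0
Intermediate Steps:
J = -5782 (J = (59*2)*(-49) = 118*(-49) = -5782)
1/(-1864023 + 645148) - J = 1/(-1864023 + 645148) - 1*(-5782) = 1/(-1218875) + 5782 = -1/1218875 + 5782 = 7047535249/1218875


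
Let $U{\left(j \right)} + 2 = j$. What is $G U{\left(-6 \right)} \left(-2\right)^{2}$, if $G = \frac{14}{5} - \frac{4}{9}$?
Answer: $- \frac{3392}{45} \approx -75.378$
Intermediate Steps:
$U{\left(j \right)} = -2 + j$
$G = \frac{106}{45}$ ($G = 14 \cdot \frac{1}{5} - \frac{4}{9} = \frac{14}{5} - \frac{4}{9} = \frac{106}{45} \approx 2.3556$)
$G U{\left(-6 \right)} \left(-2\right)^{2} = \frac{106 \left(-2 - 6\right)}{45} \left(-2\right)^{2} = \frac{106}{45} \left(-8\right) 4 = \left(- \frac{848}{45}\right) 4 = - \frac{3392}{45}$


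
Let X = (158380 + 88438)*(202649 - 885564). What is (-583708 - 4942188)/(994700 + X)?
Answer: 2762948/84277359885 ≈ 3.2784e-5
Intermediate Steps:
X = -168555714470 (X = 246818*(-682915) = -168555714470)
(-583708 - 4942188)/(994700 + X) = (-583708 - 4942188)/(994700 - 168555714470) = -5525896/(-168554719770) = -5525896*(-1/168554719770) = 2762948/84277359885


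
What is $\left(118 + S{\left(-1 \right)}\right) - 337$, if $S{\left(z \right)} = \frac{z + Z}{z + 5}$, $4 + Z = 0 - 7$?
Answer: $-222$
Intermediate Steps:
$Z = -11$ ($Z = -4 + \left(0 - 7\right) = -4 - 7 = -11$)
$S{\left(z \right)} = \frac{-11 + z}{5 + z}$ ($S{\left(z \right)} = \frac{z - 11}{z + 5} = \frac{-11 + z}{5 + z}$)
$\left(118 + S{\left(-1 \right)}\right) - 337 = \left(118 + \frac{-11 - 1}{5 - 1}\right) - 337 = \left(118 + \frac{1}{4} \left(-12\right)\right) - 337 = \left(118 - 3\right) - 337 = 115 - 337 = -222$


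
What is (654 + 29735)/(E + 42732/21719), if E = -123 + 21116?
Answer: 660018691/455989699 ≈ 1.4474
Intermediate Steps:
E = 20993
(654 + 29735)/(E + 42732/21719) = (654 + 29735)/(20993 + 42732/21719) = 30389/(20993 + 42732*(1/21719)) = 30389/(20993 + 42732/21719) = 30389/(455989699/21719) = 30389*(21719/455989699) = 660018691/455989699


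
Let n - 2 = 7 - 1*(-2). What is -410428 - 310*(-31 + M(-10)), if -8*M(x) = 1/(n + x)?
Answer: -1603117/4 ≈ -4.0078e+5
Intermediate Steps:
n = 11 (n = 2 + (7 - 1*(-2)) = 2 + (7 + 2) = 2 + 9 = 11)
M(x) = -1/(8*(11 + x))
-410428 - 310*(-31 + M(-10)) = -410428 - 310*(-31 - 1/(88 + 8*(-10))) = -410428 - 310*(-31 - 1/(88 - 80)) = -410428 - 310*(-31 - 1/8) = -410428 - 310*(-31 - 1*⅛) = -410428 - 310*(-31 - ⅛) = -410428 - 310*(-249)/8 = -410428 - 1*(-38595/4) = -410428 + 38595/4 = -1603117/4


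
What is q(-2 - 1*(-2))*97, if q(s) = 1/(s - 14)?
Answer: -97/14 ≈ -6.9286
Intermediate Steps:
q(s) = 1/(-14 + s)
q(-2 - 1*(-2))*97 = 97/(-14 + (-2 - 1*(-2))) = 97/(-14 + (-2 + 2)) = 97/(-14 + 0) = 97/(-14) = -1/14*97 = -97/14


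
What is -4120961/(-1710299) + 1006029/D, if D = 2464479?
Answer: 1319625804110/468332885469 ≈ 2.8177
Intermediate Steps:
-4120961/(-1710299) + 1006029/D = -4120961/(-1710299) + 1006029/2464479 = -4120961*(-1/1710299) + 1006029*(1/2464479) = 4120961/1710299 + 111781/273831 = 1319625804110/468332885469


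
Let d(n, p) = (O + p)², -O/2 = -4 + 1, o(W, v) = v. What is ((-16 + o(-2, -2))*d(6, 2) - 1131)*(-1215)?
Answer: 2773845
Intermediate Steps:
O = 6 (O = -2*(-4 + 1) = -2*(-3) = 6)
d(n, p) = (6 + p)²
((-16 + o(-2, -2))*d(6, 2) - 1131)*(-1215) = ((-16 - 2)*(6 + 2)² - 1131)*(-1215) = (-18*8² - 1131)*(-1215) = (-18*64 - 1131)*(-1215) = (-1152 - 1131)*(-1215) = -2283*(-1215) = 2773845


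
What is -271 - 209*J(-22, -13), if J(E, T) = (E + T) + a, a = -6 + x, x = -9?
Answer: 10179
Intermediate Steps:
a = -15 (a = -6 - 9 = -15)
J(E, T) = -15 + E + T (J(E, T) = (E + T) - 15 = -15 + E + T)
-271 - 209*J(-22, -13) = -271 - 209*(-15 - 22 - 13) = -271 - 209*(-50) = -271 + 10450 = 10179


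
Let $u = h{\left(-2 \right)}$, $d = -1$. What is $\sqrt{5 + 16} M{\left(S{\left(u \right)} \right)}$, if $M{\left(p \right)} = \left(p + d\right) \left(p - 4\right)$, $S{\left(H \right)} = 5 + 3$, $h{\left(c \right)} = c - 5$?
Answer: $28 \sqrt{21} \approx 128.31$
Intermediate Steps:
$h{\left(c \right)} = -5 + c$ ($h{\left(c \right)} = c - 5 = -5 + c$)
$u = -7$ ($u = -5 - 2 = -7$)
$S{\left(H \right)} = 8$
$M{\left(p \right)} = \left(-1 + p\right) \left(-4 + p\right)$ ($M{\left(p \right)} = \left(p - 1\right) \left(p - 4\right) = \left(-1 + p\right) \left(-4 + p\right)$)
$\sqrt{5 + 16} M{\left(S{\left(u \right)} \right)} = \sqrt{5 + 16} \left(4 + 8^{2} - 40\right) = \sqrt{21} \left(4 + 64 - 40\right) = \sqrt{21} \cdot 28 = 28 \sqrt{21}$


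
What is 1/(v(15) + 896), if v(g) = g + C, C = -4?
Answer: 1/907 ≈ 0.0011025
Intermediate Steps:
v(g) = -4 + g (v(g) = g - 4 = -4 + g)
1/(v(15) + 896) = 1/((-4 + 15) + 896) = 1/(11 + 896) = 1/907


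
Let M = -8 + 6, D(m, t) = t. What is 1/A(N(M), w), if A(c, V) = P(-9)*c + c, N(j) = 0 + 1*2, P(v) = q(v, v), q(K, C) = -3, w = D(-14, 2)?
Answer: -1/4 ≈ -0.25000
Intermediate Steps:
w = 2
P(v) = -3
M = -2
N(j) = 2 (N(j) = 0 + 2 = 2)
A(c, V) = -2*c (A(c, V) = -3*c + c = -2*c)
1/A(N(M), w) = 1/(-2*2) = 1/(-4) = -1/4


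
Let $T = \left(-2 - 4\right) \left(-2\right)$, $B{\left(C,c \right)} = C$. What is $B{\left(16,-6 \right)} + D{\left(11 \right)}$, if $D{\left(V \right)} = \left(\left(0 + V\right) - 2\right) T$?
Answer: $124$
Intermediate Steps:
$T = 12$ ($T = \left(-6\right) \left(-2\right) = 12$)
$D{\left(V \right)} = -24 + 12 V$ ($D{\left(V \right)} = \left(\left(0 + V\right) - 2\right) 12 = \left(V - 2\right) 12 = \left(-2 + V\right) 12 = -24 + 12 V$)
$B{\left(16,-6 \right)} + D{\left(11 \right)} = 16 + \left(-24 + 12 \cdot 11\right) = 16 + \left(-24 + 132\right) = 16 + 108 = 124$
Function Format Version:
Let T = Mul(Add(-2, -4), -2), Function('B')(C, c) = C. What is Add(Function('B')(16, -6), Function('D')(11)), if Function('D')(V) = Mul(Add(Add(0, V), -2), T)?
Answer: 124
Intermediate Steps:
T = 12 (T = Mul(-6, -2) = 12)
Function('D')(V) = Add(-24, Mul(12, V)) (Function('D')(V) = Mul(Add(Add(0, V), -2), 12) = Mul(Add(V, -2), 12) = Mul(Add(-2, V), 12) = Add(-24, Mul(12, V)))
Add(Function('B')(16, -6), Function('D')(11)) = Add(16, Add(-24, Mul(12, 11))) = Add(16, Add(-24, 132)) = Add(16, 108) = 124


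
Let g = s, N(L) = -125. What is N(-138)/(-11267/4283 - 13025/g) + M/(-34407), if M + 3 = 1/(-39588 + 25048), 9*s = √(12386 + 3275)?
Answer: -2266532254489260713149/7881782346231499772317305 + 268798229128125*√15661/252076991186184596 ≈ 0.13316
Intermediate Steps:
s = √15661/9 (s = √(12386 + 3275)/9 = √15661/9 ≈ 13.905)
g = √15661/9 ≈ 13.905
M = -43621/14540 (M = -3 + 1/(-39588 + 25048) = -3 + 1/(-14540) = -3 - 1/14540 = -43621/14540 ≈ -3.0001)
N(-138)/(-11267/4283 - 13025/g) + M/(-34407) = -125/(-11267/4283 - 13025*9*√15661/15661) - 43621/14540/(-34407) = -125/(-11267*1/4283 - 117225*√15661/15661) - 43621/14540*(-1/34407) = -125/(-11267/4283 - 117225*√15661/15661) + 43621/500277780 = 43621/500277780 - 125/(-11267/4283 - 117225*√15661/15661)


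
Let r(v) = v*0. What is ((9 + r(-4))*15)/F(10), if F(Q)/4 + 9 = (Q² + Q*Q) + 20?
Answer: 135/844 ≈ 0.15995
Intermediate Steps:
r(v) = 0
F(Q) = 44 + 8*Q² (F(Q) = -36 + 4*((Q² + Q*Q) + 20) = -36 + 4*((Q² + Q²) + 20) = -36 + 4*(2*Q² + 20) = -36 + 4*(20 + 2*Q²) = -36 + (80 + 8*Q²) = 44 + 8*Q²)
((9 + r(-4))*15)/F(10) = ((9 + 0)*15)/(44 + 8*10²) = (9*15)/(44 + 8*100) = 135/(44 + 800) = 135/844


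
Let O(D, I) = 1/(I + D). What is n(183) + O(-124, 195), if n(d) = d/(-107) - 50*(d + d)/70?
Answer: -13992712/53179 ≈ -263.13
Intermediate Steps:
O(D, I) = 1/(D + I)
n(d) = -1077*d/749 (n(d) = d*(-1/107) - 100*d*(1/70) = -d/107 - 100*d*(1/70) = -d/107 - 10*d/7 = -1077*d/749)
n(183) + O(-124, 195) = -1077/749*183 + 1/(-124 + 195) = -197091/749 + 1/71 = -13992712/53179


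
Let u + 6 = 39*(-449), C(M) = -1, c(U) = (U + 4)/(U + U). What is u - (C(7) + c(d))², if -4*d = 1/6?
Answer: -79477/4 ≈ -19869.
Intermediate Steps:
d = -1/24 (d = -¼/6 = -¼*⅙ = -1/24 ≈ -0.041667)
c(U) = (4 + U)/(2*U) (c(U) = (4 + U)/((2*U)) = (4 + U)*(1/(2*U)) = (4 + U)/(2*U))
u = -17517 (u = -6 + 39*(-449) = -6 - 17511 = -17517)
u - (C(7) + c(d))² = -17517 - (-1 + (4 - 1/24)/(2*(-1/24)))² = -17517 - (-1 + (½)*(-24)*(95/24))² = -17517 - (-1 - 95/2)² = -17517 - (-97/2)² = -17517 - 1*9409/4 = -17517 - 9409/4 = -79477/4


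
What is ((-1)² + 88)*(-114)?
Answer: -10146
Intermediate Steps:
((-1)² + 88)*(-114) = (1 + 88)*(-114) = 89*(-114) = -10146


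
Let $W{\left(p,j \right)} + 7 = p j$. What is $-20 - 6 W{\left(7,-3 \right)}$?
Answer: $148$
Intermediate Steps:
$W{\left(p,j \right)} = -7 + j p$ ($W{\left(p,j \right)} = -7 + p j = -7 + j p$)
$-20 - 6 W{\left(7,-3 \right)} = -20 - 6 \left(-7 - 21\right) = -20 - -168 = -20 + 168 = 148$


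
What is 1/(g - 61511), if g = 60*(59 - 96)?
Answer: -1/63731 ≈ -1.5691e-5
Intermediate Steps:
g = -2220 (g = 60*(-37) = -2220)
1/(g - 61511) = 1/(-2220 - 61511) = 1/(-63731) = -1/63731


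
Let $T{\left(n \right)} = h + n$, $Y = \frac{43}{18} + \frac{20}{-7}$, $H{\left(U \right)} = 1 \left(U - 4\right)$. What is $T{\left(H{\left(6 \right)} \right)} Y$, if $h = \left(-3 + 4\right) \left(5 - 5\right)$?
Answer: $- \frac{59}{63} \approx -0.93651$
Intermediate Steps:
$H{\left(U \right)} = -4 + U$ ($H{\left(U \right)} = 1 \left(-4 + U\right) = -4 + U$)
$Y = - \frac{59}{126}$ ($Y = 43 \cdot \frac{1}{18} + 20 \left(- \frac{1}{7}\right) = \frac{43}{18} - \frac{20}{7} = - \frac{59}{126} \approx -0.46825$)
$h = 0$ ($h = 1 \cdot 0 = 0$)
$T{\left(n \right)} = n$ ($T{\left(n \right)} = 0 + n = n$)
$T{\left(H{\left(6 \right)} \right)} Y = \left(-4 + 6\right) \left(- \frac{59}{126}\right) = 2 \left(- \frac{59}{126}\right) = - \frac{59}{63}$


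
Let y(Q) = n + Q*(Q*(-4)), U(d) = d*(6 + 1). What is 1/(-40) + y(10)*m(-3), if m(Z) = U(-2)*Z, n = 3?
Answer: -666961/40 ≈ -16674.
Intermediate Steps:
U(d) = 7*d (U(d) = d*7 = 7*d)
y(Q) = 3 - 4*Q² (y(Q) = 3 + Q*(Q*(-4)) = 3 + Q*(-4*Q) = 3 - 4*Q²)
m(Z) = -14*Z (m(Z) = (7*(-2))*Z = -14*Z)
1/(-40) + y(10)*m(-3) = 1/(-40) + (3 - 4*10²)*(-14*(-3)) = -1/40 + (3 - 4*100)*42 = -1/40 + (3 - 400)*42 = -1/40 - 397*42 = -1/40 - 16674 = -666961/40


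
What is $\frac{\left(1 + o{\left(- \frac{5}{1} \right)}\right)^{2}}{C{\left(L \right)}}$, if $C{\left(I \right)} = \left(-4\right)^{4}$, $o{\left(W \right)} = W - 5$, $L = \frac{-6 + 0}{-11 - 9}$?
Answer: $\frac{81}{256} \approx 0.31641$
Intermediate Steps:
$L = \frac{3}{10}$ ($L = - \frac{6}{-20} = \left(-6\right) \left(- \frac{1}{20}\right) = \frac{3}{10} \approx 0.3$)
$o{\left(W \right)} = -5 + W$
$C{\left(I \right)} = 256$
$\frac{\left(1 + o{\left(- \frac{5}{1} \right)}\right)^{2}}{C{\left(L \right)}} = \frac{\left(1 - \left(5 + \frac{5}{1}\right)\right)^{2}}{256} = \left(1 - 10\right)^{2} \cdot \frac{1}{256} = \left(-9\right)^{2} \cdot \frac{1}{256} = 81 \cdot \frac{1}{256} = \frac{81}{256}$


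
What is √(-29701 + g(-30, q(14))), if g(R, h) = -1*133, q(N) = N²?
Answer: I*√29834 ≈ 172.73*I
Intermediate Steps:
g(R, h) = -133
√(-29701 + g(-30, q(14))) = √(-29701 - 133) = √(-29834) = I*√29834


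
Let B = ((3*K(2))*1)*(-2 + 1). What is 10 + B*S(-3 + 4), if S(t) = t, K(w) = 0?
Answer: 10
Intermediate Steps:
B = 0 (B = ((3*0)*1)*(-2 + 1) = (0*1)*(-1) = 0*(-1) = 0)
10 + B*S(-3 + 4) = 10 + 0*(-3 + 4) = 10 + 0*1 = 10 + 0 = 10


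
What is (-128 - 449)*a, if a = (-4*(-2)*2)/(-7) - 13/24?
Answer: 274075/168 ≈ 1631.4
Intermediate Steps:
a = -475/168 (a = (8*2)*(-⅐) - 13*1/24 = 16*(-⅐) - 13/24 = -16/7 - 13/24 = -475/168 ≈ -2.8274)
(-128 - 449)*a = (-128 - 449)*(-475/168) = -577*(-475/168) = 274075/168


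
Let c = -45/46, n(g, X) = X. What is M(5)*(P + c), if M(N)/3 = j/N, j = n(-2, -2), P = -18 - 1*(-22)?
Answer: -417/115 ≈ -3.6261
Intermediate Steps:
P = 4 (P = -18 + 22 = 4)
j = -2
c = -45/46 (c = -45*1/46 = -45/46 ≈ -0.97826)
M(N) = -6/N (M(N) = 3*(-2/N) = -6/N)
M(5)*(P + c) = (-6/5)*(4 - 45/46) = -6*1/5*(139/46) = -6/5*139/46 = -417/115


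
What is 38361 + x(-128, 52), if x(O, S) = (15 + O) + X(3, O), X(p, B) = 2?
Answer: 38250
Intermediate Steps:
x(O, S) = 17 + O (x(O, S) = (15 + O) + 2 = 17 + O)
38361 + x(-128, 52) = 38361 + (17 - 128) = 38361 - 111 = 38250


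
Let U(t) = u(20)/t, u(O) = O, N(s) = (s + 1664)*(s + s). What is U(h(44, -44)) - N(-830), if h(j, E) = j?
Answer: 15228845/11 ≈ 1.3844e+6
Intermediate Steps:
N(s) = 2*s*(1664 + s) (N(s) = (1664 + s)*(2*s) = 2*s*(1664 + s))
U(t) = 20/t
U(h(44, -44)) - N(-830) = 20/44 - 2*(-830)*(1664 - 830) = 20*(1/44) - 2*(-830)*834 = 5/11 - 1*(-1384440) = 5/11 + 1384440 = 15228845/11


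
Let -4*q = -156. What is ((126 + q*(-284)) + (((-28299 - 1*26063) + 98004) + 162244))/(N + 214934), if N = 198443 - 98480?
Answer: 194936/314897 ≈ 0.61905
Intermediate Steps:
q = 39 (q = -¼*(-156) = 39)
N = 99963
((126 + q*(-284)) + (((-28299 - 1*26063) + 98004) + 162244))/(N + 214934) = ((126 + 39*(-284)) + (((-28299 - 1*26063) + 98004) + 162244))/(99963 + 214934) = ((126 - 11076) + (((-28299 - 26063) + 98004) + 162244))/314897 = (-10950 + ((-54362 + 98004) + 162244))*(1/314897) = (-10950 + (43642 + 162244))*(1/314897) = (-10950 + 205886)*(1/314897) = 194936*(1/314897) = 194936/314897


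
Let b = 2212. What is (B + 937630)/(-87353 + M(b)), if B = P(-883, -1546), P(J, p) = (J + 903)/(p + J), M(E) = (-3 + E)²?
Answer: 1138751625/5820282356 ≈ 0.19565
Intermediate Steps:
P(J, p) = (903 + J)/(J + p)
B = -20/2429 (B = (903 - 883)/(-883 - 1546) = 20/(-2429) = -1/2429*20 = -20/2429 ≈ -0.0082338)
(B + 937630)/(-87353 + M(b)) = (-20/2429 + 937630)/(-87353 + (-3 + 2212)²) = 2277503250/(2429*(-87353 + 2209²)) = 2277503250/(2429*(-87353 + 4879681)) = (2277503250/2429)/4792328 = (2277503250/2429)*(1/4792328) = 1138751625/5820282356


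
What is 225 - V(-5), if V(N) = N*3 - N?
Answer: 235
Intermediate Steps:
V(N) = 2*N (V(N) = 3*N - N = 2*N)
225 - V(-5) = 225 - 2*(-5) = 225 - 1*(-10) = 225 + 10 = 235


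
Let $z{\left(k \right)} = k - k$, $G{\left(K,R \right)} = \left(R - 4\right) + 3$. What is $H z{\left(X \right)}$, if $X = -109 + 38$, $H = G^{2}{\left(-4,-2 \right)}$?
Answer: $0$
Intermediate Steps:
$G{\left(K,R \right)} = -1 + R$ ($G{\left(K,R \right)} = \left(-4 + R\right) + 3 = -1 + R$)
$H = 9$ ($H = \left(-1 - 2\right)^{2} = \left(-3\right)^{2} = 9$)
$X = -71$
$z{\left(k \right)} = 0$
$H z{\left(X \right)} = 9 \cdot 0 = 0$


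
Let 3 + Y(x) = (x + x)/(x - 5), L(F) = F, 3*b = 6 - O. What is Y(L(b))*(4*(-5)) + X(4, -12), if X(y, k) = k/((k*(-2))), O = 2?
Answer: 1629/22 ≈ 74.045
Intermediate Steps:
b = 4/3 (b = (6 - 1*2)/3 = (6 - 2)/3 = (⅓)*4 = 4/3 ≈ 1.3333)
Y(x) = -3 + 2*x/(-5 + x) (Y(x) = -3 + (x + x)/(x - 5) = -3 + (2*x)/(-5 + x) = -3 + 2*x/(-5 + x))
X(y, k) = -½ (X(y, k) = k/((-2*k)) = k*(-1/(2*k)) = -½)
Y(L(b))*(4*(-5)) + X(4, -12) = ((15 - 1*4/3)/(-5 + 4/3))*(4*(-5)) - ½ = ((15 - 4/3)/(-11/3))*(-20) - ½ = -3/11*41/3*(-20) - ½ = -41/11*(-20) - ½ = 820/11 - ½ = 1629/22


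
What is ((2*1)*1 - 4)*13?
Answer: -26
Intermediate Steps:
((2*1)*1 - 4)*13 = (2*1 - 4)*13 = (2 - 4)*13 = -2*13 = -26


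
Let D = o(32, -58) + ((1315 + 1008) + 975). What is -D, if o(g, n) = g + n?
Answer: -3272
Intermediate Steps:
D = 3272 (D = (32 - 58) + ((1315 + 1008) + 975) = -26 + (2323 + 975) = -26 + 3298 = 3272)
-D = -1*3272 = -3272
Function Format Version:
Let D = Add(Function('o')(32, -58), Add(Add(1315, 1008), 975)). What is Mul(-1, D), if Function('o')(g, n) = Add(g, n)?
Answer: -3272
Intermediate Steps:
D = 3272 (D = Add(Add(32, -58), Add(Add(1315, 1008), 975)) = Add(-26, Add(2323, 975)) = Add(-26, 3298) = 3272)
Mul(-1, D) = Mul(-1, 3272) = -3272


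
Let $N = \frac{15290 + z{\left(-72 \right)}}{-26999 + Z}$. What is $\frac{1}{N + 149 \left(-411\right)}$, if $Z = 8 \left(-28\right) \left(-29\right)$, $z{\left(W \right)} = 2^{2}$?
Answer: $- \frac{20503}{1255598511} \approx -1.6329 \cdot 10^{-5}$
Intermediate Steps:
$z{\left(W \right)} = 4$
$Z = 6496$ ($Z = \left(-224\right) \left(-29\right) = 6496$)
$N = - \frac{15294}{20503}$ ($N = \frac{15290 + 4}{-26999 + 6496} = \frac{15294}{-20503} = 15294 \left(- \frac{1}{20503}\right) = - \frac{15294}{20503} \approx -0.74594$)
$\frac{1}{N + 149 \left(-411\right)} = \frac{1}{- \frac{15294}{20503} + 149 \left(-411\right)} = \frac{1}{- \frac{15294}{20503} - 61239} = \frac{1}{- \frac{1255598511}{20503}} = - \frac{20503}{1255598511}$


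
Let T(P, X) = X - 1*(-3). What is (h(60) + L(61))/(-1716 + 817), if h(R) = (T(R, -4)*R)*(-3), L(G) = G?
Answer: -241/899 ≈ -0.26808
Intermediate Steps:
T(P, X) = 3 + X (T(P, X) = X + 3 = 3 + X)
h(R) = 3*R (h(R) = ((3 - 4)*R)*(-3) = -R*(-3) = 3*R)
(h(60) + L(61))/(-1716 + 817) = (3*60 + 61)/(-1716 + 817) = (180 + 61)/(-899) = 241*(-1/899) = -241/899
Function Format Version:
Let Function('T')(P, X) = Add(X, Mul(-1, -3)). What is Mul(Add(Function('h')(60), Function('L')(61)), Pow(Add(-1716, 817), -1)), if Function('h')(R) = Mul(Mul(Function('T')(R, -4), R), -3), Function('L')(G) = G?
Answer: Rational(-241, 899) ≈ -0.26808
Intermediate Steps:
Function('T')(P, X) = Add(3, X) (Function('T')(P, X) = Add(X, 3) = Add(3, X))
Function('h')(R) = Mul(3, R) (Function('h')(R) = Mul(Mul(Add(3, -4), R), -3) = Mul(Mul(-1, R), -3) = Mul(3, R))
Mul(Add(Function('h')(60), Function('L')(61)), Pow(Add(-1716, 817), -1)) = Mul(Add(Mul(3, 60), 61), Pow(Add(-1716, 817), -1)) = Mul(Add(180, 61), Pow(-899, -1)) = Mul(241, Rational(-1, 899)) = Rational(-241, 899)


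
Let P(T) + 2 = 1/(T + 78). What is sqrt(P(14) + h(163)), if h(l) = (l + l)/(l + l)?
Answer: I*sqrt(2093)/46 ≈ 0.99455*I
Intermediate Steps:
P(T) = -2 + 1/(78 + T) (P(T) = -2 + 1/(T + 78) = -2 + 1/(78 + T))
h(l) = 1 (h(l) = (2*l)/((2*l)) = (2*l)*(1/(2*l)) = 1)
sqrt(P(14) + h(163)) = sqrt((-155 - 2*14)/(78 + 14) + 1) = sqrt((-155 - 28)/92 + 1) = sqrt((1/92)*(-183) + 1) = sqrt(-183/92 + 1) = sqrt(-91/92) = I*sqrt(2093)/46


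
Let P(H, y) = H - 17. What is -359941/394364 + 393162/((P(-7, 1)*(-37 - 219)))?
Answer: 6368227561/100957184 ≈ 63.078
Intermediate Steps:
P(H, y) = -17 + H
-359941/394364 + 393162/((P(-7, 1)*(-37 - 219))) = -359941/394364 + 393162/(((-17 - 7)*(-37 - 219))) = -359941*1/394364 + 393162/((-24*(-256))) = -359941/394364 + 393162/6144 = -359941/394364 + 393162*(1/6144) = -359941/394364 + 65527/1024 = 6368227561/100957184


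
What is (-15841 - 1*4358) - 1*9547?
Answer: -29746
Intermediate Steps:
(-15841 - 1*4358) - 1*9547 = (-15841 - 4358) - 9547 = -20199 - 9547 = -29746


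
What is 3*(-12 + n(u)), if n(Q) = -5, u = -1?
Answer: -51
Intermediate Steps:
3*(-12 + n(u)) = 3*(-12 - 5) = 3*(-17) = -51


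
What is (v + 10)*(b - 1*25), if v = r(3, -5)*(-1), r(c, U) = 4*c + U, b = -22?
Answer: -141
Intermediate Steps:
r(c, U) = U + 4*c
v = -7 (v = (-5 + 4*3)*(-1) = (-5 + 12)*(-1) = 7*(-1) = -7)
(v + 10)*(b - 1*25) = (-7 + 10)*(-22 - 1*25) = 3*(-22 - 25) = 3*(-47) = -141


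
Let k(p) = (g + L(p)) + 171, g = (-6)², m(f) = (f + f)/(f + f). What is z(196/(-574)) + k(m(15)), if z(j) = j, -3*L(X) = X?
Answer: 25378/123 ≈ 206.33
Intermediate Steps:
L(X) = -X/3
m(f) = 1 (m(f) = (2*f)/((2*f)) = (2*f)*(1/(2*f)) = 1)
g = 36
k(p) = 207 - p/3 (k(p) = (36 - p/3) + 171 = 207 - p/3)
z(196/(-574)) + k(m(15)) = 196/(-574) + (207 - ⅓*1) = 196*(-1/574) + (207 - ⅓) = -14/41 + 620/3 = 25378/123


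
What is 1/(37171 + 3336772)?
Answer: 1/3373943 ≈ 2.9639e-7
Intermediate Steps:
1/(37171 + 3336772) = 1/3373943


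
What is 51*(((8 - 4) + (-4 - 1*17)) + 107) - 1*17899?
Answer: -13309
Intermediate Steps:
51*(((8 - 4) + (-4 - 1*17)) + 107) - 1*17899 = 51*((4 + (-4 - 17)) + 107) - 17899 = 51*((4 - 21) + 107) - 17899 = 51*(-17 + 107) - 17899 = 51*90 - 17899 = 4590 - 17899 = -13309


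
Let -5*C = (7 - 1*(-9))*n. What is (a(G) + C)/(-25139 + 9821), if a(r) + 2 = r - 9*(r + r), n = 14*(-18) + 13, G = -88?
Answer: -5647/38295 ≈ -0.14746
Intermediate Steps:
n = -239 (n = -252 + 13 = -239)
a(r) = -2 - 17*r (a(r) = -2 + (r - 9*(r + r)) = -2 + (r - 9*2*r) = -2 + (r - 18*r) = -2 - 17*r)
C = 3824/5 (C = -(7 - 1*(-9))*(-239)/5 = -(7 + 9)*(-239)/5 = -16*(-239)/5 = -1/5*(-3824) = 3824/5 ≈ 764.80)
(a(G) + C)/(-25139 + 9821) = ((-2 - 17*(-88)) + 3824/5)/(-25139 + 9821) = ((-2 + 1496) + 3824/5)/(-15318) = (1494 + 3824/5)*(-1/15318) = (11294/5)*(-1/15318) = -5647/38295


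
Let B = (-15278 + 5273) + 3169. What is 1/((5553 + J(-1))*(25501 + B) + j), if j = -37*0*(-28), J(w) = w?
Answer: 1/103628080 ≈ 9.6499e-9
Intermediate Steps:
B = -6836 (B = -10005 + 3169 = -6836)
j = 0 (j = 0*(-28) = 0)
1/((5553 + J(-1))*(25501 + B) + j) = 1/((5553 - 1)*(25501 - 6836) + 0) = 1/(5552*18665 + 0) = 1/(103628080 + 0) = 1/103628080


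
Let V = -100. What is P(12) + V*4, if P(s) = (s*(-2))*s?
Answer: -688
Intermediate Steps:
P(s) = -2*s² (P(s) = (-2*s)*s = -2*s²)
P(12) + V*4 = -2*12² - 100*4 = -2*144 - 400 = -288 - 400 = -688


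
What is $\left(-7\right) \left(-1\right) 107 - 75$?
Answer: $674$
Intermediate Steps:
$\left(-7\right) \left(-1\right) 107 - 75 = 7 \cdot 107 - 75 = 749 - 75 = 674$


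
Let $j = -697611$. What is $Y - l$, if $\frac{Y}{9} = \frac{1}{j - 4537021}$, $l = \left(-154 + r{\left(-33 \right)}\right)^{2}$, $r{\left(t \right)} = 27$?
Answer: $- \frac{84429379537}{5234632} \approx -16129.0$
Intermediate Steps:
$l = 16129$ ($l = \left(-154 + 27\right)^{2} = \left(-127\right)^{2} = 16129$)
$Y = - \frac{9}{5234632}$ ($Y = \frac{9}{-697611 - 4537021} = \frac{9}{-5234632} = 9 \left(- \frac{1}{5234632}\right) = - \frac{9}{5234632} \approx -1.7193 \cdot 10^{-6}$)
$Y - l = - \frac{9}{5234632} - 16129 = - \frac{84429379537}{5234632}$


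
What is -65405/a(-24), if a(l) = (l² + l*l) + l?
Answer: -65405/1128 ≈ -57.983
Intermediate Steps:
a(l) = l + 2*l² (a(l) = (l² + l²) + l = 2*l² + l = l + 2*l²)
-65405/a(-24) = -65405*(-1/(24*(1 + 2*(-24)))) = -65405*(-1/(24*(1 - 48))) = -65405/((-24*(-47))) = -65405/1128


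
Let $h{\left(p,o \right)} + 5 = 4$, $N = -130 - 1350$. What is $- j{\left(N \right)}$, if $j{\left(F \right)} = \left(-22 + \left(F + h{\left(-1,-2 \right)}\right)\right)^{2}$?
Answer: $-2259009$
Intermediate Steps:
$N = -1480$
$h{\left(p,o \right)} = -1$ ($h{\left(p,o \right)} = -5 + 4 = -1$)
$j{\left(F \right)} = \left(-23 + F\right)^{2}$ ($j{\left(F \right)} = \left(-22 + \left(F - 1\right)\right)^{2} = \left(-22 + \left(-1 + F\right)\right)^{2} = \left(-23 + F\right)^{2}$)
$- j{\left(N \right)} = - \left(-23 - 1480\right)^{2} = - \left(-1503\right)^{2} = \left(-1\right) 2259009 = -2259009$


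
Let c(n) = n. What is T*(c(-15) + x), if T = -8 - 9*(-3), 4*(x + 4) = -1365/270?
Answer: -27721/72 ≈ -385.01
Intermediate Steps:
x = -379/72 (x = -4 + (-1365/270)/4 = -4 + (-1365*1/270)/4 = -4 + (1/4)*(-91/18) = -4 - 91/72 = -379/72 ≈ -5.2639)
T = 19 (T = -8 + 27 = 19)
T*(c(-15) + x) = 19*(-15 - 379/72) = 19*(-1459/72) = -27721/72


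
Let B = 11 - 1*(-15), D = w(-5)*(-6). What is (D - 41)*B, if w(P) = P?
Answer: -286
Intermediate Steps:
D = 30 (D = -5*(-6) = 30)
B = 26 (B = 11 + 15 = 26)
(D - 41)*B = (30 - 41)*26 = -11*26 = -286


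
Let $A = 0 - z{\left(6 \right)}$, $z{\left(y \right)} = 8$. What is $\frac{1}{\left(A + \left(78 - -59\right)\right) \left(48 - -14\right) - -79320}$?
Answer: $\frac{1}{87318} \approx 1.1452 \cdot 10^{-5}$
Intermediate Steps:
$A = -8$ ($A = 0 - 8 = -8$)
$\frac{1}{\left(A + \left(78 - -59\right)\right) \left(48 - -14\right) - -79320} = \frac{1}{\left(-8 + \left(78 - -59\right)\right) \left(48 - -14\right) - -79320} = \frac{1}{\left(-8 + \left(78 + 59\right)\right) \left(48 + 14\right) + 79320} = \frac{1}{\left(-8 + 137\right) 62 + 79320} = \frac{1}{129 \cdot 62 + 79320} = \frac{1}{7998 + 79320} = \frac{1}{87318}$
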